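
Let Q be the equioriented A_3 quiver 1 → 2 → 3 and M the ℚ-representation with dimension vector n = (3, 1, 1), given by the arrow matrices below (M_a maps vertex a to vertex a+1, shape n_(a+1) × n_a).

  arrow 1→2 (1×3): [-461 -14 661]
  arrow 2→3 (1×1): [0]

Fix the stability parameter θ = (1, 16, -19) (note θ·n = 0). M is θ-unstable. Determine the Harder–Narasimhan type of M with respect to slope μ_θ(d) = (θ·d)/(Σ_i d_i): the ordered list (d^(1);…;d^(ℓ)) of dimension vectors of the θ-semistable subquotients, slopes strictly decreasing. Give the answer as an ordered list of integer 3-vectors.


Interval decomposition of M: I[1,1]^2, I[1,2], I[3,3].
HN type (ℓ=3): μ^(1)=16; μ^(2)=1; μ^(3)=-19

((0, 1, 0); (3, 0, 0); (0, 0, 1))


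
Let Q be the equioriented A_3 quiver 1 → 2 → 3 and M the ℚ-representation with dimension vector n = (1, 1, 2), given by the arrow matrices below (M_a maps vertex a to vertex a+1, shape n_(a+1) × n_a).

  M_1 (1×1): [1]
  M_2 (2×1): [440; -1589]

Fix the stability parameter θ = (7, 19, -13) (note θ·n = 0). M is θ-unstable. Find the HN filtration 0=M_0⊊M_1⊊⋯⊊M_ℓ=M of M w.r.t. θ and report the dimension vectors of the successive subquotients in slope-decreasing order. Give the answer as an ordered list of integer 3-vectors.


Interval decomposition of M: I[1,3], I[3,3].
HN type (ℓ=2): μ^(1)=13/3; μ^(2)=-13

((1, 1, 1); (0, 0, 1))


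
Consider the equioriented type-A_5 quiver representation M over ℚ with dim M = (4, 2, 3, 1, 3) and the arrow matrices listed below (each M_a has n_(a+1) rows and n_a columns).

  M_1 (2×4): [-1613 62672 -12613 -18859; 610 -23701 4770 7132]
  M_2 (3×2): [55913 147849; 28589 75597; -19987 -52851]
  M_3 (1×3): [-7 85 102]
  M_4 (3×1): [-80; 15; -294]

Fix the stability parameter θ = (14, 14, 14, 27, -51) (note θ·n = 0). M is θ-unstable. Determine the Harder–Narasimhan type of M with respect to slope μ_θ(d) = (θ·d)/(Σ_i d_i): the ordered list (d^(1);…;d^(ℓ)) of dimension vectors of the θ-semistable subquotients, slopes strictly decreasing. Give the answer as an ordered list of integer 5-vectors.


Barcode: M ≅ I[1,1]^2, I[1,2], I[1,3], I[3,3], I[3,5], I[5,5]^2. HN layers by μ_θ (3 steps, strictly decreasing):
  μ^(1)=14; μ^(2)=-10/3; μ^(3)=-51

((4, 2, 2, 0, 0); (0, 0, 1, 1, 1); (0, 0, 0, 0, 2))


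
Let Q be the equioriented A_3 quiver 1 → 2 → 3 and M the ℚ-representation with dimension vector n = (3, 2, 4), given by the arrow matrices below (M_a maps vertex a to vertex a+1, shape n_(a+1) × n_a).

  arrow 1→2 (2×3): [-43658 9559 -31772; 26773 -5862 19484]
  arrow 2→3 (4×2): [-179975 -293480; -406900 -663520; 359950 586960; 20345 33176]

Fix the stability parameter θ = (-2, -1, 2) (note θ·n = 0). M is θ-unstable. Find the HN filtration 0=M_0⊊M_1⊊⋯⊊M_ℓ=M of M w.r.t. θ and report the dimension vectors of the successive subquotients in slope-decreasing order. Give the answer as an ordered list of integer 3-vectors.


Barcode: M ≅ I[1,1], I[1,2], I[1,3], I[3,3]^3. HN layers by μ_θ (3 steps, strictly decreasing):
  μ^(1)=2; μ^(2)=-1; μ^(3)=-2

((0, 0, 4); (0, 2, 0); (3, 0, 0))


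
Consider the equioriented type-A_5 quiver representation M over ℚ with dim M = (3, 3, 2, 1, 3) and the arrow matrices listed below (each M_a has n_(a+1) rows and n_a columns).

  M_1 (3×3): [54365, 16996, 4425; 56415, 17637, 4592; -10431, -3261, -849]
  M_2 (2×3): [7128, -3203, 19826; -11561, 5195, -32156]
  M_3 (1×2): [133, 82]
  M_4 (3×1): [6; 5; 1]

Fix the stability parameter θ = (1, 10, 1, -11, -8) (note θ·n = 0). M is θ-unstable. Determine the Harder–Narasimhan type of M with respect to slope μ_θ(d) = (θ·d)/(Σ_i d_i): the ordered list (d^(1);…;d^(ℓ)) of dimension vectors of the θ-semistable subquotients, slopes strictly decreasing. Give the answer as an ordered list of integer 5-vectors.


Interval decomposition of M: I[1,2], I[1,3], I[1,5], I[5,5]^2.
HN type (ℓ=5): μ^(1)=10; μ^(2)=11/2; μ^(3)=1; μ^(4)=-7/5; μ^(5)=-8

((0, 1, 0, 0, 0); (0, 1, 1, 0, 0); (2, 0, 0, 0, 0); (1, 1, 1, 1, 1); (0, 0, 0, 0, 2))


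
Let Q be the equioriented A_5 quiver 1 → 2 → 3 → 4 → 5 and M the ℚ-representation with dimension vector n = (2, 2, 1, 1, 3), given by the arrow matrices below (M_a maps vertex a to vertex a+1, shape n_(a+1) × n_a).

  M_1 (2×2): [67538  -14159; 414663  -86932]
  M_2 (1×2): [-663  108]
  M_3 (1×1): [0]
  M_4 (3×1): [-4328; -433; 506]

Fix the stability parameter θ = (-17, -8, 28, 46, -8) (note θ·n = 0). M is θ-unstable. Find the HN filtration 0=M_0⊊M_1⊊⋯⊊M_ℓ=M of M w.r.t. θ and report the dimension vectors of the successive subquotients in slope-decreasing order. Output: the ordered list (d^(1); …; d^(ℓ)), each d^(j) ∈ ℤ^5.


Interval decomposition of M: I[1,2], I[1,3], I[4,5], I[5,5]^2.
HN type (ℓ=4): μ^(1)=28; μ^(2)=19; μ^(3)=-8; μ^(4)=-17

((0, 0, 1, 0, 0); (0, 0, 0, 1, 1); (0, 2, 0, 0, 2); (2, 0, 0, 0, 0))


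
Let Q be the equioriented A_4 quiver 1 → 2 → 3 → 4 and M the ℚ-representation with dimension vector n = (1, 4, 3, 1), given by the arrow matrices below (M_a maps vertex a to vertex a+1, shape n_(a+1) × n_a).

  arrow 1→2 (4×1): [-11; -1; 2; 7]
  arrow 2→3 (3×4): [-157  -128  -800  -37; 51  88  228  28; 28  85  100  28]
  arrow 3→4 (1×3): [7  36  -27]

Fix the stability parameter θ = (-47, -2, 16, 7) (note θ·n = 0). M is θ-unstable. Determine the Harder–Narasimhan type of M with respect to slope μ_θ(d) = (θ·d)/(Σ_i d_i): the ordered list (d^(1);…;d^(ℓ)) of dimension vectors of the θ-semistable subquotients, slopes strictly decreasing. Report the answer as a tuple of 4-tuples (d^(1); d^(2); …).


Barcode: M ≅ I[1,4], I[2,2], I[2,3]^2. HN layers by μ_θ (4 steps, strictly decreasing):
  μ^(1)=16; μ^(2)=23/2; μ^(3)=-2; μ^(4)=-47

((0, 0, 2, 0); (0, 0, 1, 1); (0, 4, 0, 0); (1, 0, 0, 0))


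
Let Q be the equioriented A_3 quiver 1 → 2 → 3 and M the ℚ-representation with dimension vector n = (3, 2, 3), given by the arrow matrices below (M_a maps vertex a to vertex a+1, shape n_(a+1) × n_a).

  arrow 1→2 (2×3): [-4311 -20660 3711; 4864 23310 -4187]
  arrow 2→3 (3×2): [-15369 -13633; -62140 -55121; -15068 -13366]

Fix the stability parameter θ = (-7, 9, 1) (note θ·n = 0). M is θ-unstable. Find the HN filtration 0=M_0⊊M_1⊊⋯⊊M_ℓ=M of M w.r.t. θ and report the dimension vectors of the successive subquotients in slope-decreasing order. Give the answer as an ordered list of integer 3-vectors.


Interval decomposition of M: I[1,1], I[1,3]^2, I[3,3].
HN type (ℓ=3): μ^(1)=5; μ^(2)=1; μ^(3)=-7

((0, 2, 2); (0, 0, 1); (3, 0, 0))


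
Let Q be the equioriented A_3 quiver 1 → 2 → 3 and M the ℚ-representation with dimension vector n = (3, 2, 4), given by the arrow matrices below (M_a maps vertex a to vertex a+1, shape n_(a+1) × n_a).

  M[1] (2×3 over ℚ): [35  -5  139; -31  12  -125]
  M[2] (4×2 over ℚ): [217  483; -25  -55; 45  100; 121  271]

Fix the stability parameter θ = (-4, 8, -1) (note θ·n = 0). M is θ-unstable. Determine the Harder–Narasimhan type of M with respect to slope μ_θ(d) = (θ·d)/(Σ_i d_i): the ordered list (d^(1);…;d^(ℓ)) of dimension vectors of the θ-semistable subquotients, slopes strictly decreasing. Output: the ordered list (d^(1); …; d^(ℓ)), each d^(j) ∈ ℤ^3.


Interval decomposition of M: I[1,1], I[1,3]^2, I[3,3]^2.
HN type (ℓ=3): μ^(1)=7/2; μ^(2)=-1; μ^(3)=-4

((0, 2, 2); (0, 0, 2); (3, 0, 0))


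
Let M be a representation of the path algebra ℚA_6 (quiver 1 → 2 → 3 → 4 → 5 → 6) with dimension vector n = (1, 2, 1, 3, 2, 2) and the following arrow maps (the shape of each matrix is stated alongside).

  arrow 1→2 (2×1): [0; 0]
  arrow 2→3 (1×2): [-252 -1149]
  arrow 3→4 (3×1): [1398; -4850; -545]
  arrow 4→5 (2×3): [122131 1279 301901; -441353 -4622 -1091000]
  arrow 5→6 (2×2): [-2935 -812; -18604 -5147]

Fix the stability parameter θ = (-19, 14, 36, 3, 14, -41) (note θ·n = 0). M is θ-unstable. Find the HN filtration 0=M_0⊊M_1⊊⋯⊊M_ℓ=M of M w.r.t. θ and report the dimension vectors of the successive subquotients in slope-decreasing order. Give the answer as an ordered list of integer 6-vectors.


Barcode: M ≅ I[1,1], I[2,2], I[2,6], I[4,4], I[4,6]. HN layers by μ_θ (5 steps, strictly decreasing):
  μ^(1)=14; μ^(2)=26/5; μ^(3)=3; μ^(4)=-8; μ^(5)=-19

((0, 1, 0, 0, 0, 0); (0, 1, 1, 1, 1, 1); (0, 0, 0, 1, 0, 0); (0, 0, 0, 1, 1, 1); (1, 0, 0, 0, 0, 0))


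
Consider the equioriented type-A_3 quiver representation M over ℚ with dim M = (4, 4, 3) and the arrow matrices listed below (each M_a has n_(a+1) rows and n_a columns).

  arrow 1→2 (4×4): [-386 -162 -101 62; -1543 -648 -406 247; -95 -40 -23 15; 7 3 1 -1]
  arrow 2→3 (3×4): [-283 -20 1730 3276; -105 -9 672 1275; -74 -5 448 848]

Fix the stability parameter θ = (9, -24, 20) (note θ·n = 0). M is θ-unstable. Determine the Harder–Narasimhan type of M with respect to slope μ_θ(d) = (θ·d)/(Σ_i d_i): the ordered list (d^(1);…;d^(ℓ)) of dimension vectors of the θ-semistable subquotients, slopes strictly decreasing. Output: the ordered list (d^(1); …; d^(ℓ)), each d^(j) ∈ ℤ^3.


Barcode: M ≅ I[1,1], I[1,3]^3, I[2,2]. HN layers by μ_θ (4 steps, strictly decreasing):
  μ^(1)=20; μ^(2)=9; μ^(3)=-15/2; μ^(4)=-24

((0, 0, 3); (1, 0, 0); (3, 3, 0); (0, 1, 0))


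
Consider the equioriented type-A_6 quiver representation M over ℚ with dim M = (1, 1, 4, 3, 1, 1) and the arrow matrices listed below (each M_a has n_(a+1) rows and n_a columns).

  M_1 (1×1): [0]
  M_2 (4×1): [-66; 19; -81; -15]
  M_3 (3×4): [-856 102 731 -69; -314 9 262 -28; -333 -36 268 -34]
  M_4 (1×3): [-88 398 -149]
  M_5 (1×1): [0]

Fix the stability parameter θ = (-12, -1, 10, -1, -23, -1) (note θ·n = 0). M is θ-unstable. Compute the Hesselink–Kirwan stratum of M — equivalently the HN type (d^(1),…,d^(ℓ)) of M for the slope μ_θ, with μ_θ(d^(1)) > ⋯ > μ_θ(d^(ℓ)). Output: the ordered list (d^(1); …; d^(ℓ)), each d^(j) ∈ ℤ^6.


Interval decomposition of M: I[1,1], I[2,5], I[3,3], I[3,4]^2, I[6,6].
HN type (ℓ=5): μ^(1)=10; μ^(2)=9/2; μ^(3)=-1; μ^(4)=-15/4; μ^(5)=-12

((0, 0, 1, 0, 0, 0); (0, 0, 2, 2, 0, 0); (0, 0, 0, 0, 0, 1); (0, 1, 1, 1, 1, 0); (1, 0, 0, 0, 0, 0))


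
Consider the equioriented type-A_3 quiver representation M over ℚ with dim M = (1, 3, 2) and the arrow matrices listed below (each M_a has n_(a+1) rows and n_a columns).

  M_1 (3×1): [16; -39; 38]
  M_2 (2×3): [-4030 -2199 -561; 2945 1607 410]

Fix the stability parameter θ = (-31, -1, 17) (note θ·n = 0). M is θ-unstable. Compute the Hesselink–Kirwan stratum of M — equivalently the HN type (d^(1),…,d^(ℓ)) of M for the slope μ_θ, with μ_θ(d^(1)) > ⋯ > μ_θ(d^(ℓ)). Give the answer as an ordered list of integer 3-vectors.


Barcode: M ≅ I[1,3], I[2,2], I[2,3]. HN layers by μ_θ (3 steps, strictly decreasing):
  μ^(1)=17; μ^(2)=-1; μ^(3)=-31

((0, 0, 2); (0, 3, 0); (1, 0, 0))


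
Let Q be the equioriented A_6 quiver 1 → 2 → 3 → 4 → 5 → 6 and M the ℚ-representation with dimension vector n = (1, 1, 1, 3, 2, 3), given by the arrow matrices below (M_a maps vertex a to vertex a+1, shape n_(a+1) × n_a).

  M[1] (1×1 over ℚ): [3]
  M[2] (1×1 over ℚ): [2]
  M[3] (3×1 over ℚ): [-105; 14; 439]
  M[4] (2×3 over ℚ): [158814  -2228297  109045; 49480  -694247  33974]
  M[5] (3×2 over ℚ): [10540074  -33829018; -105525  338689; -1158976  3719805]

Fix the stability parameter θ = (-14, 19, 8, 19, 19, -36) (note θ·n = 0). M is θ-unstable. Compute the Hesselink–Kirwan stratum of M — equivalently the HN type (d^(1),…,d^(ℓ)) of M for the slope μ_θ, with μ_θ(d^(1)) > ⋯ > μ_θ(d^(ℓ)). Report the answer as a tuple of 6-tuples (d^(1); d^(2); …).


Interval decomposition of M: I[1,6], I[4,4], I[4,6], I[6,6].
HN type (ℓ=5): μ^(1)=19; μ^(2)=29/5; μ^(3)=2/3; μ^(4)=-14; μ^(5)=-36

((0, 0, 0, 1, 0, 0); (0, 1, 1, 1, 1, 1); (0, 0, 0, 1, 1, 1); (1, 0, 0, 0, 0, 0); (0, 0, 0, 0, 0, 1))


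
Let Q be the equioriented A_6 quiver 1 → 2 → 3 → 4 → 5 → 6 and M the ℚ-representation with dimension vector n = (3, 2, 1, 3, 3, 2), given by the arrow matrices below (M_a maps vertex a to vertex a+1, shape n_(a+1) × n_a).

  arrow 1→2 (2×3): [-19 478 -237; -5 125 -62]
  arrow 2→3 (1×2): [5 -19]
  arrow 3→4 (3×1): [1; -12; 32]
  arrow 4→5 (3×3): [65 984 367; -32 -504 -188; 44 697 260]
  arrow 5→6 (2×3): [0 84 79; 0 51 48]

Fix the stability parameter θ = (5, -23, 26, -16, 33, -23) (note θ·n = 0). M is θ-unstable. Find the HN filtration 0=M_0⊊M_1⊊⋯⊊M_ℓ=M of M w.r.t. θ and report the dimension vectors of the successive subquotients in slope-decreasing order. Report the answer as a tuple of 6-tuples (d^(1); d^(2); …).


Interval decomposition of M: I[1,1], I[1,2], I[1,5], I[4,6]^2.
HN type (ℓ=4): μ^(1)=33; μ^(2)=5; μ^(3)=-9; μ^(4)=-16

((0, 0, 0, 0, 1, 0); (1, 0, 1, 1, 2, 2); (2, 2, 0, 0, 0, 0); (0, 0, 0, 2, 0, 0))


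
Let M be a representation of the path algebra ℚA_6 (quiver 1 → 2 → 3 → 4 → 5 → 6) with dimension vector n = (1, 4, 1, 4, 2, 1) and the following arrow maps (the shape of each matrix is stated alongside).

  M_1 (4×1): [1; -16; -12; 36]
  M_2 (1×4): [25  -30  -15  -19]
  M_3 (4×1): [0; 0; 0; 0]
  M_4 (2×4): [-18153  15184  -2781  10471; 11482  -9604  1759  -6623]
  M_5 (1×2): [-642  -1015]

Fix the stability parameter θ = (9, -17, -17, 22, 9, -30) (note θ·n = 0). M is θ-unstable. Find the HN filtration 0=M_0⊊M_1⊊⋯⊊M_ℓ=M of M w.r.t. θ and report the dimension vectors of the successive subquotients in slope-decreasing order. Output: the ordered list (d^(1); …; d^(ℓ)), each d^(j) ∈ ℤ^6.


Interval decomposition of M: I[1,3], I[2,2]^3, I[4,4]^2, I[4,5], I[4,6].
HN type (ℓ=5): μ^(1)=22; μ^(2)=31/2; μ^(3)=1/3; μ^(4)=-25/3; μ^(5)=-17

((0, 0, 0, 2, 0, 0); (0, 0, 0, 1, 1, 0); (0, 0, 0, 1, 1, 1); (1, 1, 1, 0, 0, 0); (0, 3, 0, 0, 0, 0))


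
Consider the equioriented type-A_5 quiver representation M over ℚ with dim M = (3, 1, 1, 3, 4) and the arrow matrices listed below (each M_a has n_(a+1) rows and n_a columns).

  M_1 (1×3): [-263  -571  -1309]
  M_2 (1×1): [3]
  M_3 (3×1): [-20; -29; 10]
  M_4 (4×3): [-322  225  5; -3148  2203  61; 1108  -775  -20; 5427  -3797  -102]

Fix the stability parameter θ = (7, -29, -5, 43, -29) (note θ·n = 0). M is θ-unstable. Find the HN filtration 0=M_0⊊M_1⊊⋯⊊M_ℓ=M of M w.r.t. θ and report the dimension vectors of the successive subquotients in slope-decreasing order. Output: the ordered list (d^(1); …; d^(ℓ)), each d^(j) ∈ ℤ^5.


Interval decomposition of M: I[1,1]^2, I[1,5], I[4,5]^2, I[5,5].
HN type (ℓ=4): μ^(1)=7; μ^(2)=-5; μ^(3)=-11; μ^(4)=-29

((2, 0, 0, 3, 3); (0, 0, 1, 0, 0); (1, 1, 0, 0, 0); (0, 0, 0, 0, 1))


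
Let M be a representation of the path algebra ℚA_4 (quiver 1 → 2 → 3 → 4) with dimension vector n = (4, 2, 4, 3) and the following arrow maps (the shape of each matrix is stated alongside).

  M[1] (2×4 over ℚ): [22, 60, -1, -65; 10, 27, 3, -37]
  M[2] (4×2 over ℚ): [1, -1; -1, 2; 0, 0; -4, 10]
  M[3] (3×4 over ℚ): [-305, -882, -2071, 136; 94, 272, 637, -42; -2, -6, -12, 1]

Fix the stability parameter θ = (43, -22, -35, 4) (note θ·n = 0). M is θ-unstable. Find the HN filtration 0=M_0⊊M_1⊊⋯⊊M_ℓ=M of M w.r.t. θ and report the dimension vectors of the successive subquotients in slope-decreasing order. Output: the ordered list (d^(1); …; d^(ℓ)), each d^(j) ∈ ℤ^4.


Interval decomposition of M: I[1,1]^2, I[1,3], I[1,4], I[3,4]^2.
HN type (ℓ=4): μ^(1)=43; μ^(2)=4; μ^(3)=-14/3; μ^(4)=-35

((2, 0, 0, 0); (0, 0, 0, 3); (2, 2, 2, 0); (0, 0, 2, 0))


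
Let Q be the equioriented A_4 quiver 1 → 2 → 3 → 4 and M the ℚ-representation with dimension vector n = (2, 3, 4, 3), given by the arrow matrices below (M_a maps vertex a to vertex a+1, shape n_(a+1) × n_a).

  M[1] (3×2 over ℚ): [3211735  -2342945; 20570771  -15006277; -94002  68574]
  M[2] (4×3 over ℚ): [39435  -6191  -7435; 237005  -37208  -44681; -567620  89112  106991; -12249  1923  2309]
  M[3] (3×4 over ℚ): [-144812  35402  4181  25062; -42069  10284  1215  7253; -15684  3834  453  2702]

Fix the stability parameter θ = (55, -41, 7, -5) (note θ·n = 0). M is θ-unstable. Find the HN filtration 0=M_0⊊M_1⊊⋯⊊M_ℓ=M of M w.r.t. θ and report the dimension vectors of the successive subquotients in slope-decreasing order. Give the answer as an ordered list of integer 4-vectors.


Barcode: M ≅ I[1,1], I[1,3], I[2,3], I[2,4], I[3,4], I[4,4]. HN layers by μ_θ (5 steps, strictly decreasing):
  μ^(1)=55; μ^(2)=7; μ^(3)=1; μ^(4)=-5; μ^(5)=-41

((1, 0, 0, 0); (1, 1, 2, 0); (0, 0, 2, 2); (0, 0, 0, 1); (0, 2, 0, 0))


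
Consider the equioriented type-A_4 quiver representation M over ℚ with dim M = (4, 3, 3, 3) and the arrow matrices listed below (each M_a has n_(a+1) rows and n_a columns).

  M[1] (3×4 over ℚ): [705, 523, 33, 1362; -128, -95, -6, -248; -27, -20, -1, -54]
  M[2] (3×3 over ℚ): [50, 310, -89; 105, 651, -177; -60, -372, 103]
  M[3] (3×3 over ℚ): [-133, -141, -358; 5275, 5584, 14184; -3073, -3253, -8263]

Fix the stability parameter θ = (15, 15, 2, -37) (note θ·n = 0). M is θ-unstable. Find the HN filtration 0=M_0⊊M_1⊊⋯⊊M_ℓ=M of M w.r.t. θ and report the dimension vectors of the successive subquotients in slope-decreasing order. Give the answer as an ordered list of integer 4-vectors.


Barcode: M ≅ I[1,1], I[1,2], I[1,4]^2, I[3,4]. HN layers by μ_θ (3 steps, strictly decreasing):
  μ^(1)=15; μ^(2)=-5/4; μ^(3)=-35/2

((2, 1, 0, 0); (2, 2, 2, 2); (0, 0, 1, 1))


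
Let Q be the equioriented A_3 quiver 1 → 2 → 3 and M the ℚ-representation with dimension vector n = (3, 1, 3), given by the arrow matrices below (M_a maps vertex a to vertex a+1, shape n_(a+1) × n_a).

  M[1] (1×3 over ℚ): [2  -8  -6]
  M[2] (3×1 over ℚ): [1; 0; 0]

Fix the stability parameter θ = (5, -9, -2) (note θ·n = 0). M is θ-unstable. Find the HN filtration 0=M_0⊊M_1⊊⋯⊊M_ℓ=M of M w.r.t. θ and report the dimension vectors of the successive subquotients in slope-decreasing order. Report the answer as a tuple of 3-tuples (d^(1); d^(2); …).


Interval decomposition of M: I[1,1]^2, I[1,3], I[3,3]^2.
HN type (ℓ=2): μ^(1)=5; μ^(2)=-2

((2, 0, 0); (1, 1, 3))


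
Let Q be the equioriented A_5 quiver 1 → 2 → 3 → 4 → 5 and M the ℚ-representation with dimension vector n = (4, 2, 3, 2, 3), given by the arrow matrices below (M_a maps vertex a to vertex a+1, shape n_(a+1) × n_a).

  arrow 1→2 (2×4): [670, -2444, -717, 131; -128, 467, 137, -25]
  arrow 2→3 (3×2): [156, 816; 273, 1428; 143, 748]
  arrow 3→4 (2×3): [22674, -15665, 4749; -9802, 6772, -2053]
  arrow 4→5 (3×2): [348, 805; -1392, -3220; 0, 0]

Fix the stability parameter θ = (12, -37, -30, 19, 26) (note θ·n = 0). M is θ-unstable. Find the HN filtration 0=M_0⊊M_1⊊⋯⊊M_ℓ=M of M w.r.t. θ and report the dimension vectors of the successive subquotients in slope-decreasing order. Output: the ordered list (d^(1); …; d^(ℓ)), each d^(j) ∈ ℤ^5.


Barcode: M ≅ I[1,1]^2, I[1,2], I[1,5], I[3,3], I[3,4], I[5,5]^2. HN layers by μ_θ (6 steps, strictly decreasing):
  μ^(1)=26; μ^(2)=19; μ^(3)=12; μ^(4)=-25/2; μ^(5)=-55/3; μ^(6)=-30

((0, 0, 0, 0, 3); (0, 0, 0, 2, 0); (2, 0, 0, 0, 0); (1, 1, 0, 0, 0); (1, 1, 1, 0, 0); (0, 0, 2, 0, 0))


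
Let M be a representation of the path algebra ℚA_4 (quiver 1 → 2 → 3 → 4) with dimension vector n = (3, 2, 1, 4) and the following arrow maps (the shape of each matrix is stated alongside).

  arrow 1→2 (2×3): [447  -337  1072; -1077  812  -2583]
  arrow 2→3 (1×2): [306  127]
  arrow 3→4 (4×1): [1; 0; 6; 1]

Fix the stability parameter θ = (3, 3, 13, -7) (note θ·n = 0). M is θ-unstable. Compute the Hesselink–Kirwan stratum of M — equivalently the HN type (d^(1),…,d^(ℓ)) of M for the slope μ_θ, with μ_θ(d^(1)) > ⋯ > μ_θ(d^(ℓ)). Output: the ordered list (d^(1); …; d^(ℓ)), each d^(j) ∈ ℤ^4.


Via rank(M_{q-1}∘⋯∘M_p): M ≅ I[1,1], I[1,2], I[1,4], I[4,4]^3.
μ_θ-semistable layers: μ^(1)=3; μ^(2)=-7

((3, 2, 1, 1); (0, 0, 0, 3))


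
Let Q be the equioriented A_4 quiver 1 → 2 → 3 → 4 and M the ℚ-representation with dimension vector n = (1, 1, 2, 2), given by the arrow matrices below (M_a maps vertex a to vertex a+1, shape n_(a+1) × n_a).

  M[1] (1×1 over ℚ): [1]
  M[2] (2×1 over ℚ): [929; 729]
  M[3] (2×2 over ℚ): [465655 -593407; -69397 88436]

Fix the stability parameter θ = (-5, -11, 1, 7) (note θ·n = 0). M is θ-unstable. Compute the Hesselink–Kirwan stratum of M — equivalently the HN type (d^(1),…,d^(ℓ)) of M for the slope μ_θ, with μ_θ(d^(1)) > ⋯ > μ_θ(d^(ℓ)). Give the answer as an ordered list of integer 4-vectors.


Via rank(M_{q-1}∘⋯∘M_p): M ≅ I[1,4], I[3,4].
μ_θ-semistable layers: μ^(1)=7; μ^(2)=1; μ^(3)=-8

((0, 0, 0, 2); (0, 0, 2, 0); (1, 1, 0, 0))


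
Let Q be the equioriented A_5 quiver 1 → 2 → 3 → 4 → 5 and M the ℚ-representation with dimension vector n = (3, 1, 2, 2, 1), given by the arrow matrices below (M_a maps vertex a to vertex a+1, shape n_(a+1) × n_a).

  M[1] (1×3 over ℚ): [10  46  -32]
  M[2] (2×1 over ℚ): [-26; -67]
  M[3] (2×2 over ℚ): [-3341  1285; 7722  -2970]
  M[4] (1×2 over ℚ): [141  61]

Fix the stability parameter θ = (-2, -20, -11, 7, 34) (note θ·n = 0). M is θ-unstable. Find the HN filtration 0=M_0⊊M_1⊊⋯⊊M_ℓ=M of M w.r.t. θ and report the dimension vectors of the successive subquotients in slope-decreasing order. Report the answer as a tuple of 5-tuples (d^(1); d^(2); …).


Barcode: M ≅ I[1,1]^2, I[1,5], I[3,3], I[4,4]. HN layers by μ_θ (4 steps, strictly decreasing):
  μ^(1)=34; μ^(2)=7; μ^(3)=-2; μ^(4)=-11

((0, 0, 0, 0, 1); (0, 0, 0, 2, 0); (2, 0, 0, 0, 0); (1, 1, 2, 0, 0))


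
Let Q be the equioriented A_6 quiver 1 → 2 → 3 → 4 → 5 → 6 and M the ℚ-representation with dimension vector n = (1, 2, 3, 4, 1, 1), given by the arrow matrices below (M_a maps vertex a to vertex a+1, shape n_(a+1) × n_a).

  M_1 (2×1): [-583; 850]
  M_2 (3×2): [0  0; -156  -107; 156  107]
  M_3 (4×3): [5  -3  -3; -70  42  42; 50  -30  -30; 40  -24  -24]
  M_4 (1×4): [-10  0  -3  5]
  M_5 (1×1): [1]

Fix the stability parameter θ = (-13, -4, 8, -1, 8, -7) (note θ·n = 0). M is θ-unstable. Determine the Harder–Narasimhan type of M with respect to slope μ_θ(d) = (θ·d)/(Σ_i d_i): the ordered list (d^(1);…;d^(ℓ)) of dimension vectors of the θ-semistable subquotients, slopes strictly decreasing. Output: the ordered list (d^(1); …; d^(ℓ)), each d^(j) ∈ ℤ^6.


Interval decomposition of M: I[1,3], I[2,2], I[3,3], I[3,4], I[4,4]^2, I[4,6].
HN type (ℓ=6): μ^(1)=8; μ^(2)=7/2; μ^(3)=1/2; μ^(4)=-1; μ^(5)=-4; μ^(6)=-13

((0, 0, 2, 0, 0, 0); (0, 0, 1, 1, 0, 0); (0, 0, 0, 0, 1, 1); (0, 0, 0, 3, 0, 0); (0, 2, 0, 0, 0, 0); (1, 0, 0, 0, 0, 0))


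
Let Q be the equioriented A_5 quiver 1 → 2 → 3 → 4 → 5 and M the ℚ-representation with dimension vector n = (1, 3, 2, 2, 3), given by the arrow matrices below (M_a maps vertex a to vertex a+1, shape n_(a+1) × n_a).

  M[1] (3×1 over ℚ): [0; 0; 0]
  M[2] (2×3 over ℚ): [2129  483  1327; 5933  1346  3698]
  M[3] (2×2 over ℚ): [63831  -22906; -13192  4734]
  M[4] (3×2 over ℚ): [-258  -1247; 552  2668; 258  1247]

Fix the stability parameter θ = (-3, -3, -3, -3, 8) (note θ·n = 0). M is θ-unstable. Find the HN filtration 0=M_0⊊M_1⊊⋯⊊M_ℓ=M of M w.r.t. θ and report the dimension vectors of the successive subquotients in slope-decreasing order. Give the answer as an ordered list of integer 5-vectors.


Interval decomposition of M: I[1,1], I[2,2], I[2,4], I[2,5], I[5,5]^2.
HN type (ℓ=2): μ^(1)=8; μ^(2)=-3

((0, 0, 0, 0, 3); (1, 3, 2, 2, 0))


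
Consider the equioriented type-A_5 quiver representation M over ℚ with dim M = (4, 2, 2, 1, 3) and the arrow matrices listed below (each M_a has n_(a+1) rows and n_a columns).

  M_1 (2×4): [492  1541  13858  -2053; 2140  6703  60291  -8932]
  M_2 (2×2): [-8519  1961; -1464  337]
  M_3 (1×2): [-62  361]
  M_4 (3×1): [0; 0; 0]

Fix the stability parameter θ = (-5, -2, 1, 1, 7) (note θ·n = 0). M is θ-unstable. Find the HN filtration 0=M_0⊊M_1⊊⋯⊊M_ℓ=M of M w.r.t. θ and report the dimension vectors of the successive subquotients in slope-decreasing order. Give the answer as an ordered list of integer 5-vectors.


Barcode: M ≅ I[1,1]^2, I[1,3], I[1,4], I[5,5]^3. HN layers by μ_θ (4 steps, strictly decreasing):
  μ^(1)=7; μ^(2)=1; μ^(3)=-2; μ^(4)=-5

((0, 0, 0, 0, 3); (0, 0, 2, 1, 0); (0, 2, 0, 0, 0); (4, 0, 0, 0, 0))


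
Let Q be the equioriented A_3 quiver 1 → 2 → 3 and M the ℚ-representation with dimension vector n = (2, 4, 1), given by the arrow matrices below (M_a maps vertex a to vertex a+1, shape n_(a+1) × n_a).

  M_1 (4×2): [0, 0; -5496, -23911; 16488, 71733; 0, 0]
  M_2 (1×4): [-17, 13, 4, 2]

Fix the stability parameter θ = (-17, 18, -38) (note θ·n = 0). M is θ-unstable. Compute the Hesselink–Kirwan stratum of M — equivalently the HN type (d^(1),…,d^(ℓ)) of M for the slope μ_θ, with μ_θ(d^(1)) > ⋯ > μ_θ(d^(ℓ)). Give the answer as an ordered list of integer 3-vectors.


Interval decomposition of M: I[1,1], I[1,3], I[2,2]^3.
HN type (ℓ=3): μ^(1)=18; μ^(2)=-10; μ^(3)=-17

((0, 3, 0); (0, 1, 1); (2, 0, 0))


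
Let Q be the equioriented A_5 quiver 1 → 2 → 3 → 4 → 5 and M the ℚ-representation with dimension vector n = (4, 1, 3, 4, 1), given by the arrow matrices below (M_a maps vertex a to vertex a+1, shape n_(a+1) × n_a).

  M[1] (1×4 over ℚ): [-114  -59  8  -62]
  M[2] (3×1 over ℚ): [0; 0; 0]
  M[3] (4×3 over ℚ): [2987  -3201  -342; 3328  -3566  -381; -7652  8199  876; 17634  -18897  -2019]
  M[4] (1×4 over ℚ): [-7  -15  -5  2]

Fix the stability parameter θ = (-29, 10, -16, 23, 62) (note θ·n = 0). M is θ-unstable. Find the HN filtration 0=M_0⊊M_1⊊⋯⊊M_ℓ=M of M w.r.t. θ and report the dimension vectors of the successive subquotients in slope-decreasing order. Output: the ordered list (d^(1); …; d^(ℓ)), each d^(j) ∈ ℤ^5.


Via rank(M_{q-1}∘⋯∘M_p): M ≅ I[1,1]^3, I[1,2], I[3,4]^2, I[3,5], I[4,4].
μ_θ-semistable layers: μ^(1)=62; μ^(2)=23; μ^(3)=10; μ^(4)=-16; μ^(5)=-29

((0, 0, 0, 0, 1); (0, 0, 0, 4, 0); (0, 1, 0, 0, 0); (0, 0, 3, 0, 0); (4, 0, 0, 0, 0))


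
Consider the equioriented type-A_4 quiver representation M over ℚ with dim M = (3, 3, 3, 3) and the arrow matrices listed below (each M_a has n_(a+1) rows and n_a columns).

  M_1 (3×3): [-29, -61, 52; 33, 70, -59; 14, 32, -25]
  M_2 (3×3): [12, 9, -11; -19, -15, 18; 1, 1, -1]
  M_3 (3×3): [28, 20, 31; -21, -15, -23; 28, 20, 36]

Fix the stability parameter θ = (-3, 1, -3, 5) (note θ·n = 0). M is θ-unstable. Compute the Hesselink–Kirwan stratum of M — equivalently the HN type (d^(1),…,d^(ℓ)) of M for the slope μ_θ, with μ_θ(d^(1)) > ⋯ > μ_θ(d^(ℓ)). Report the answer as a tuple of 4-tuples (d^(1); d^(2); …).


Via rank(M_{q-1}∘⋯∘M_p): M ≅ I[1,3], I[1,4]^2, I[4,4].
μ_θ-semistable layers: μ^(1)=5; μ^(2)=-1; μ^(3)=-3

((0, 0, 0, 3); (0, 3, 3, 0); (3, 0, 0, 0))


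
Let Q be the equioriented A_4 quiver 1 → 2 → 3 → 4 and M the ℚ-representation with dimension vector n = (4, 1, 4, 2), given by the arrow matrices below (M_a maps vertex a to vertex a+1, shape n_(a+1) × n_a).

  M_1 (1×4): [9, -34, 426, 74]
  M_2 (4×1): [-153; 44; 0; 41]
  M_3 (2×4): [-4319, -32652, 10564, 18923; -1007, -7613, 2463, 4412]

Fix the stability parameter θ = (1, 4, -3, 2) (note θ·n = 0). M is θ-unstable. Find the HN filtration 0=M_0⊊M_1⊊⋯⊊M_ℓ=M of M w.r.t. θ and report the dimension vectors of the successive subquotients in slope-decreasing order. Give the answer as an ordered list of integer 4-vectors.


Barcode: M ≅ I[1,1]^3, I[1,4], I[3,3]^2, I[3,4]. HN layers by μ_θ (4 steps, strictly decreasing):
  μ^(1)=2; μ^(2)=1; μ^(3)=2/3; μ^(4)=-3

((0, 0, 0, 2); (3, 0, 0, 0); (1, 1, 1, 0); (0, 0, 3, 0))


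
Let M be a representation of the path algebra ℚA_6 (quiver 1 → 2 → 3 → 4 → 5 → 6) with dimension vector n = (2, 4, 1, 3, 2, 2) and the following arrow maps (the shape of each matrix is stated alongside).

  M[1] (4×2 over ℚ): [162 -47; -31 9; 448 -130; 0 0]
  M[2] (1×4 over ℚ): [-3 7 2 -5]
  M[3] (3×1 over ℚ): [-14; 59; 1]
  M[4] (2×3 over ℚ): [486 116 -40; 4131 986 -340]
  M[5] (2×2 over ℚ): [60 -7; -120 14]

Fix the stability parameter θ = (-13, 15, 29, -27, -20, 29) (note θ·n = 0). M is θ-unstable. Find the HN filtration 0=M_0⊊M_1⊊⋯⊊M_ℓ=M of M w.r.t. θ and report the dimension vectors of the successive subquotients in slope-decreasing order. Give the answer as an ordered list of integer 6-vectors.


Interval decomposition of M: I[1,2], I[1,4], I[2,2]^2, I[4,4], I[4,6], I[5,5], I[6,6].
HN type (ℓ=6): μ^(1)=29; μ^(2)=15; μ^(3)=17/3; μ^(4)=-13; μ^(5)=-20; μ^(6)=-27

((0, 0, 0, 0, 0, 2); (0, 3, 0, 0, 0, 0); (0, 1, 1, 1, 0, 0); (2, 0, 0, 0, 0, 0); (0, 0, 0, 0, 2, 0); (0, 0, 0, 2, 0, 0))


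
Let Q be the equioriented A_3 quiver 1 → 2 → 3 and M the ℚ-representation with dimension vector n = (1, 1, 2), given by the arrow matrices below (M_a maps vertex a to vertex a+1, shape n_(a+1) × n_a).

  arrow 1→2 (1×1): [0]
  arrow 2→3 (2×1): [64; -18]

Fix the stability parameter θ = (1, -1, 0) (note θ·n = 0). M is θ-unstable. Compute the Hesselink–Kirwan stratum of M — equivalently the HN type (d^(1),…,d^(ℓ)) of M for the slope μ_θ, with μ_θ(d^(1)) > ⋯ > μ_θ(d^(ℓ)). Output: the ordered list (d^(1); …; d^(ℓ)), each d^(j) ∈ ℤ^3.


Via rank(M_{q-1}∘⋯∘M_p): M ≅ I[1,1], I[2,3], I[3,3].
μ_θ-semistable layers: μ^(1)=1; μ^(2)=0; μ^(3)=-1

((1, 0, 0); (0, 0, 2); (0, 1, 0))


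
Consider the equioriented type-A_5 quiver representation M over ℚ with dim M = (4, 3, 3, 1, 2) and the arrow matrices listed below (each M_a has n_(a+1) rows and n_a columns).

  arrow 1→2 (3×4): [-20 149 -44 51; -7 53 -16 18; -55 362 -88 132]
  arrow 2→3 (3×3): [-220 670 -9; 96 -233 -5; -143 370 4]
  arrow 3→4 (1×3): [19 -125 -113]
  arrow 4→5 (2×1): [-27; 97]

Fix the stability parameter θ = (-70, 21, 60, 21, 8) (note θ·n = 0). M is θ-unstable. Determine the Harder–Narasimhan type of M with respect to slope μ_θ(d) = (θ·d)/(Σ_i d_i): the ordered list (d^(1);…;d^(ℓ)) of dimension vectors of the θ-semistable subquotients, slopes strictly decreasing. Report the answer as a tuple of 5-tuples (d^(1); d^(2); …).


Via rank(M_{q-1}∘⋯∘M_p): M ≅ I[1,1], I[1,3]^2, I[1,5], I[5,5].
μ_θ-semistable layers: μ^(1)=60; μ^(2)=89/3; μ^(3)=21; μ^(4)=8; μ^(5)=-70

((0, 0, 2, 0, 0); (0, 0, 1, 1, 1); (0, 3, 0, 0, 0); (0, 0, 0, 0, 1); (4, 0, 0, 0, 0))


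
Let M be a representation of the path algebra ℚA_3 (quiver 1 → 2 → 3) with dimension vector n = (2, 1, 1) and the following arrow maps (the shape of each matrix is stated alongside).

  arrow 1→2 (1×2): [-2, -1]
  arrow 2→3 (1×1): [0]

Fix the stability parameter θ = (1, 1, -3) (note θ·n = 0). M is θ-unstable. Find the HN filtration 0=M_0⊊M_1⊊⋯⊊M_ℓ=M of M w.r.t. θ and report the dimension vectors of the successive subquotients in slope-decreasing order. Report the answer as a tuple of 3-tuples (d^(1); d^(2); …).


Via rank(M_{q-1}∘⋯∘M_p): M ≅ I[1,1], I[1,2], I[3,3].
μ_θ-semistable layers: μ^(1)=1; μ^(2)=-3

((2, 1, 0); (0, 0, 1))


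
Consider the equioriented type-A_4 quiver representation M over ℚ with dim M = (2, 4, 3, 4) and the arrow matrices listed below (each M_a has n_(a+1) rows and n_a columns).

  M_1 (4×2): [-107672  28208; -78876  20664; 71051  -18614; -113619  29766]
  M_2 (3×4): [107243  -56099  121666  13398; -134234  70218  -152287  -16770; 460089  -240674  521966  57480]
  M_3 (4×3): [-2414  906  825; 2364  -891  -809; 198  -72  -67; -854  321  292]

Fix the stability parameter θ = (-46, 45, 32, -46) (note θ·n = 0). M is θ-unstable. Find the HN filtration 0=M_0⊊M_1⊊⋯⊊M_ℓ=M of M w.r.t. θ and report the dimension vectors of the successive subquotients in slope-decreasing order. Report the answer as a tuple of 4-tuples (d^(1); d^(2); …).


Barcode: M ≅ I[1,1], I[1,4], I[2,2], I[2,3], I[2,4], I[4,4]^2. HN layers by μ_θ (4 steps, strictly decreasing):
  μ^(1)=45; μ^(2)=77/2; μ^(3)=31/3; μ^(4)=-46

((0, 1, 0, 0); (0, 1, 1, 0); (0, 2, 2, 2); (2, 0, 0, 2))


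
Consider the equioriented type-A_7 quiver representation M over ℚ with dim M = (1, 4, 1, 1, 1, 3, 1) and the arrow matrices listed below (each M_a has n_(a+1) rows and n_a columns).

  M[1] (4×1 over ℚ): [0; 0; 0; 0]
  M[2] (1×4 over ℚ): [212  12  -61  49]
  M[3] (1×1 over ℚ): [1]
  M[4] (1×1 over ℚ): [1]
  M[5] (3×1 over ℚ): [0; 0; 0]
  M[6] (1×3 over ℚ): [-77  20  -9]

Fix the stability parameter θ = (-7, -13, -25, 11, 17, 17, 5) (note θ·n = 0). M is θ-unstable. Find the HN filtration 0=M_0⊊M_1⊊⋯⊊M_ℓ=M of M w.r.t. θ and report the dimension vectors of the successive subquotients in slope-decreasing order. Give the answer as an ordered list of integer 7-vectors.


Barcode: M ≅ I[1,1], I[2,2]^3, I[2,5], I[6,6]^2, I[6,7]. HN layers by μ_θ (5 steps, strictly decreasing):
  μ^(1)=17; μ^(2)=11; μ^(3)=-7; μ^(4)=-13; μ^(5)=-19

((0, 0, 0, 0, 1, 2, 0); (0, 0, 0, 1, 0, 1, 1); (1, 0, 0, 0, 0, 0, 0); (0, 3, 0, 0, 0, 0, 0); (0, 1, 1, 0, 0, 0, 0))


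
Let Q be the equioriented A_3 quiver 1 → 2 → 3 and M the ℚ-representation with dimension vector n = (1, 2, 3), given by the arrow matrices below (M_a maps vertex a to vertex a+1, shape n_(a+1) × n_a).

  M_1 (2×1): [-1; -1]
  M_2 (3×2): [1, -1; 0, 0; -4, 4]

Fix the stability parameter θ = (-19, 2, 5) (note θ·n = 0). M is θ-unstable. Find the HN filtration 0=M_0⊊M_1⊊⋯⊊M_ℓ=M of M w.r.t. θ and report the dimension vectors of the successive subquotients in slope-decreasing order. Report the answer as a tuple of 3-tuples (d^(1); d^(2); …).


Via rank(M_{q-1}∘⋯∘M_p): M ≅ I[1,2], I[2,3], I[3,3]^2.
μ_θ-semistable layers: μ^(1)=5; μ^(2)=2; μ^(3)=-19

((0, 0, 3); (0, 2, 0); (1, 0, 0))


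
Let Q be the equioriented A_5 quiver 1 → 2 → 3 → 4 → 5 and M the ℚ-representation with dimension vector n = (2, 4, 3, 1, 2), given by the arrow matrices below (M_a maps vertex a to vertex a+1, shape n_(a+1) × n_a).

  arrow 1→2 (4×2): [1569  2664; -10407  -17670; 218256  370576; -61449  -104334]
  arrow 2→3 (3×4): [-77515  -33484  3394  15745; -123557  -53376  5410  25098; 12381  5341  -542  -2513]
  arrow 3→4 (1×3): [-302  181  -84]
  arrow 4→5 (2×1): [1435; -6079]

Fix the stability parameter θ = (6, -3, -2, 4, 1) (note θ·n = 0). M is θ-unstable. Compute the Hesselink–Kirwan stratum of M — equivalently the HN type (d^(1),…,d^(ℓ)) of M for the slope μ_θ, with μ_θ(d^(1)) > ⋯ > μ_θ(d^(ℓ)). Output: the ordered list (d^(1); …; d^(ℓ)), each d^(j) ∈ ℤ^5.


Interval decomposition of M: I[1,3], I[1,5], I[2,2], I[2,3], I[5,5].
HN type (ℓ=5): μ^(1)=5/2; μ^(2)=1; μ^(3)=1/3; μ^(4)=-2; μ^(5)=-3

((0, 0, 0, 1, 1); (0, 0, 0, 0, 1); (2, 2, 2, 0, 0); (0, 0, 1, 0, 0); (0, 2, 0, 0, 0))


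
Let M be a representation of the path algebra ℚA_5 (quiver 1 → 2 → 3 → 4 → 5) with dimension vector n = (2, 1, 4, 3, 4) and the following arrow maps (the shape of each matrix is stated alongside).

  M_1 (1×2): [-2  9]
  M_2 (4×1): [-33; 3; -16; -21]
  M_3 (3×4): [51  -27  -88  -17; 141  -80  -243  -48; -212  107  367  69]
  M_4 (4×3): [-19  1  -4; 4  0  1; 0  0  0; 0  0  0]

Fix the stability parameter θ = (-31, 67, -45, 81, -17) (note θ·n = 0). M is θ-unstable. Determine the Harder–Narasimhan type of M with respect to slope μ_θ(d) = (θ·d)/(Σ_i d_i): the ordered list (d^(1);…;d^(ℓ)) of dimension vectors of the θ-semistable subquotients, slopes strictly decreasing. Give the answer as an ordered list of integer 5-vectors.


Interval decomposition of M: I[1,1], I[1,4], I[3,3], I[3,5]^2, I[5,5]^2.
HN type (ℓ=6): μ^(1)=81; μ^(2)=32; μ^(3)=11; μ^(4)=-17; μ^(5)=-31; μ^(6)=-45

((0, 0, 0, 1, 0); (0, 0, 0, 2, 2); (0, 1, 1, 0, 0); (0, 0, 0, 0, 2); (2, 0, 0, 0, 0); (0, 0, 3, 0, 0))


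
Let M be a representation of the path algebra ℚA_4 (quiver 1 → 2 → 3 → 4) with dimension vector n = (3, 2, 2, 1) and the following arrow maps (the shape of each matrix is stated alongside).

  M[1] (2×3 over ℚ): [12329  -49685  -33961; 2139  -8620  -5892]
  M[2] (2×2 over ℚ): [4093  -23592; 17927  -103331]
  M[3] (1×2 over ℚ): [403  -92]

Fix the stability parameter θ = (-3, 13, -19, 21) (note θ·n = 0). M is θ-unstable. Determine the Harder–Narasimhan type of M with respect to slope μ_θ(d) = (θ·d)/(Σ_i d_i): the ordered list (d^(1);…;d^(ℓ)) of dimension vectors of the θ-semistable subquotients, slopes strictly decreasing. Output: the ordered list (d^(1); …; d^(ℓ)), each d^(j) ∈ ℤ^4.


Barcode: M ≅ I[1,1], I[1,3], I[1,4]. HN layers by μ_θ (2 steps, strictly decreasing):
  μ^(1)=21; μ^(2)=-3

((0, 0, 0, 1); (3, 2, 2, 0))


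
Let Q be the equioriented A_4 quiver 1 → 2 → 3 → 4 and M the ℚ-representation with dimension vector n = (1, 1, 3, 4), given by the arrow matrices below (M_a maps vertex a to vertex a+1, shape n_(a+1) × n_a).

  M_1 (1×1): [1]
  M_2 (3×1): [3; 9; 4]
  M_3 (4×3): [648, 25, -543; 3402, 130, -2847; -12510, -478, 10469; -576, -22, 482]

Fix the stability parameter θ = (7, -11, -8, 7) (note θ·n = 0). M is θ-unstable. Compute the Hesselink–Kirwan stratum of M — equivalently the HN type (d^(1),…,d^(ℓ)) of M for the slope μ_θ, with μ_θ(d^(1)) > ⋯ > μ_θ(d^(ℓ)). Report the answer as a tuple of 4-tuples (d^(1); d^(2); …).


Interval decomposition of M: I[1,4], I[3,3], I[3,4], I[4,4]^2.
HN type (ℓ=3): μ^(1)=7; μ^(2)=-4; μ^(3)=-8

((0, 0, 0, 4); (1, 1, 1, 0); (0, 0, 2, 0))


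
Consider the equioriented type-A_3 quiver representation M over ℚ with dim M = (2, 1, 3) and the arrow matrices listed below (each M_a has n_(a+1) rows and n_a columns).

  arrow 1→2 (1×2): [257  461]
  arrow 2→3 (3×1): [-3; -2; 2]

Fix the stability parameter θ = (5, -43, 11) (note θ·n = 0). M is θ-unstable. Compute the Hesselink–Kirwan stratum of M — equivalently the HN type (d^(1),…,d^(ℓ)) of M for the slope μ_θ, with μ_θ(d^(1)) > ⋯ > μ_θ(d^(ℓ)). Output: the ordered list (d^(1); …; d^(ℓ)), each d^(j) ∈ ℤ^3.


Interval decomposition of M: I[1,1], I[1,3], I[3,3]^2.
HN type (ℓ=3): μ^(1)=11; μ^(2)=5; μ^(3)=-19

((0, 0, 3); (1, 0, 0); (1, 1, 0))


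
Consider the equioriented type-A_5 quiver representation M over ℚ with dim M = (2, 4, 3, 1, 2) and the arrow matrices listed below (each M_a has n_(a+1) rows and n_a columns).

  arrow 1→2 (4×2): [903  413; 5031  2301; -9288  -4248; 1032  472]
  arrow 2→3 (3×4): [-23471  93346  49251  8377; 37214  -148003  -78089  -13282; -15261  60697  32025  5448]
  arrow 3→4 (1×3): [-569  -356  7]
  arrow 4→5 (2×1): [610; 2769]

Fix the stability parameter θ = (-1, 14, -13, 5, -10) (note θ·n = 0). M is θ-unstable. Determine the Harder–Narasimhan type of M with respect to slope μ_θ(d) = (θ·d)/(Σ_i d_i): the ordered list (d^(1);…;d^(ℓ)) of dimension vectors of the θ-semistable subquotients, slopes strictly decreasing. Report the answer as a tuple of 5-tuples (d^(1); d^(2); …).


Barcode: M ≅ I[1,1], I[1,5], I[2,2], I[2,3]^2, I[5,5]. HN layers by μ_θ (4 steps, strictly decreasing):
  μ^(1)=14; μ^(2)=1/2; μ^(3)=-1; μ^(4)=-10

((0, 1, 0, 0, 0); (0, 2, 2, 0, 0); (2, 1, 1, 1, 1); (0, 0, 0, 0, 1))


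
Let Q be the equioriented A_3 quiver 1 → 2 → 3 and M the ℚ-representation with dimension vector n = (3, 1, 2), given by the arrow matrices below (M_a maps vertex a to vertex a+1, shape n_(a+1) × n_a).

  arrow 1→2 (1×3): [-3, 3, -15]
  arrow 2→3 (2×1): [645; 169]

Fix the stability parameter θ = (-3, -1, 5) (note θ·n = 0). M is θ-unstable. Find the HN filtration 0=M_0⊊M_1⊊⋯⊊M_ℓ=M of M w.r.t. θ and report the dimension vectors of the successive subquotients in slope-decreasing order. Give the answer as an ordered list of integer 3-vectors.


Via rank(M_{q-1}∘⋯∘M_p): M ≅ I[1,1]^2, I[1,3], I[3,3].
μ_θ-semistable layers: μ^(1)=5; μ^(2)=-1; μ^(3)=-3

((0, 0, 2); (0, 1, 0); (3, 0, 0))
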